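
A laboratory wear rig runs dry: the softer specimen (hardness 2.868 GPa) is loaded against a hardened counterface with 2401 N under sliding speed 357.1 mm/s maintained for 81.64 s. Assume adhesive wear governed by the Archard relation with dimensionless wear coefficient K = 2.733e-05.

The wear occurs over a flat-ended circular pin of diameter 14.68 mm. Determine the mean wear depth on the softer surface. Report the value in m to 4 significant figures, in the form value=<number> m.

Intermediates appear rounded — all arithmetic carries exact precision — rounded once at the end to 4 significant figures.
Convert: Sliding speed v = 357.1 mm/s = 0.3571 m/s. Sliding distance L = v·t = 0.3571 m/s × 81.64 s = 29.15 m.
Convert: Hardness H = 2.868 GPa = 2.868e+09 Pa.
Convert: Pin diameter d = 14.68 mm = 0.01468 m. Contact area A = π·d²/4 = π·(0.01468 m)²/4 = 1.693e-04 m².
As SI base values: W = 2401 N, H = 2.868e+09 Pa, K = 2.733e-05.
Apply Archard: V = K·W·L/H = 2.733e-05 · 2401 · 29.15 / 2.868e+09 = 6.670e-10 m³.
Mean depth h = V/A = 6.670e-10 / 1.693e-04 = 3.941e-06 m.

value=3.941e-06 m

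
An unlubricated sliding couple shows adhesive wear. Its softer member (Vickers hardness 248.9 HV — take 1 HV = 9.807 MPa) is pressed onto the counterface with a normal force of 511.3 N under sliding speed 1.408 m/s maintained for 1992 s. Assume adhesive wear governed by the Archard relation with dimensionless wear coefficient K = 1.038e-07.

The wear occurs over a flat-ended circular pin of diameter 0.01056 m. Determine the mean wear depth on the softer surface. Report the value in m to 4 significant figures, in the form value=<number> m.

value=6.963e-07 m

Intermediate values are displayed rounded, and the computation carries exact precision, and rounded just once, at 4 significant figures.
Convert: Total distance L = v·t = 1.408 m/s × 1992 s = 2805 m.
Convert: Hardness H = 248.9 HV × 9.807 MPa/HV = 2441 MPa = 2.441e+09 Pa.
Convert: Contact area A = π·d²/4 = π·(0.01056 m)²/4 = 8.758e-05 m².
As SI base values: W = 511.3 N, H = 2.441e+09 Pa, K = 1.038e-07.
Archard relation: V = K·W·L/H = 1.038e-07 · 511.3 · 2805 / 2.441e+09 = 6.098e-11 m³.
Mean wear depth h = V/A = 6.098e-11 / 8.758e-05 = 6.963e-07 m.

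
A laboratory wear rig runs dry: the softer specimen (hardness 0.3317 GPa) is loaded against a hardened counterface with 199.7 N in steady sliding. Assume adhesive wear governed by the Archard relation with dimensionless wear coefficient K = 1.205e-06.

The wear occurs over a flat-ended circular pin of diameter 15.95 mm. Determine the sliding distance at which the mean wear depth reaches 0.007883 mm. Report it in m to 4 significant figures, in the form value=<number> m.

Intermediate values are shown rounded. Each operation keeps exact precision, and a lone final rounding: 4 significant digits.
Convert: Hardness H = 0.3317 GPa = 3.317e+08 Pa.
Convert: Pin diameter d = 15.95 mm = 0.01595 m. Contact area A = π·d²/4 = π·(0.01595 m)²/4 = 1.998e-04 m².
Convert: Depth limit h_lim = 0.007883 mm = 7.883e-06 m.
Restated in SI base units: W = 199.7 N, H = 3.317e+08 Pa, K = 1.205e-06.
At the depth limit, V_lim = h_lim·A = 7.883e-06 · 1.998e-04 = 1.575e-09 m³.
So the life L = V_lim·H/(K·W) = 1.575e-09 · 3.317e+08 / (1.205e-06 · 199.7) = 2171 m.

value=2171 m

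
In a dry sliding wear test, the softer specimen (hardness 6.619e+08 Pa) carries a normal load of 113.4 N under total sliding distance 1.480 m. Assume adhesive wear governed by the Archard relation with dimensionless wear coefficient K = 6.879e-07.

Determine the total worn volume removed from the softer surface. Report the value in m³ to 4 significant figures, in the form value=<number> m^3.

value=1.744e-13 m^3

All arithmetic keeps full precision. Displayed values are rounded, and rounded just once to four significant figures.
Expressed in SI base units: W = 113.4 N, H = 6.619e+08 Pa, K = 6.879e-07.
The Archard volume V = K·W·L/H = 6.879e-07 · 113.4 · 1.480 / 6.619e+08 = 1.744e-13 m³.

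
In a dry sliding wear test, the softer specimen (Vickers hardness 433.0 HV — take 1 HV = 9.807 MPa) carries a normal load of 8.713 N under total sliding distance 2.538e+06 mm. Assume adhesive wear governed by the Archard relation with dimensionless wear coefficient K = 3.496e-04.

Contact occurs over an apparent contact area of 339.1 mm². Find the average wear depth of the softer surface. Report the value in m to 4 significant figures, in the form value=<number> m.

value=5.369e-06 m

Shown intermediates are rounded. The algebra keeps full precision, and rounded just once, at four significant digits.
Convert: The distance L = 2.538e+06 mm = 2538 m.
Convert: Hardness H = 433.0 HV × 9.807 MPa/HV = 4246 MPa = 4.246e+09 Pa.
Convert: Contact area A = 339.1 mm² = 3.391e-04 m².
SI base units throughout: W = 8.713 N, H = 4.246e+09 Pa, K = 3.496e-04.
Wear volume V = K·W·L/H = 3.496e-04 · 8.713 · 2538 / 4.246e+09 = 1.821e-09 m³.
Depth of wear h = V/A = 1.821e-09 / 3.391e-04 = 5.369e-06 m.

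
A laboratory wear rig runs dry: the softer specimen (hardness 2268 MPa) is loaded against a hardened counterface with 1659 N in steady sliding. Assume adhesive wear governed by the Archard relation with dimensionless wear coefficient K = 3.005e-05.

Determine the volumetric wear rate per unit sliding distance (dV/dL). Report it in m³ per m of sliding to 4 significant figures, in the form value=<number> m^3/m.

Each operation keeps full precision — intermediate values are displayed rounded, and a lone final rounding: 4 significant figures.
Convert: Hardness H = 2268 MPa = 2.268e+09 Pa.
Expressed in SI base units: W = 1659 N, H = 2.268e+09 Pa, K = 3.005e-05.
Wear rate dV/dL = K·W/H — distance-free: 3.005e-05 · 1659 / 2.268e+09 = 2.198e-11 m³/m.

value=2.198e-11 m^3/m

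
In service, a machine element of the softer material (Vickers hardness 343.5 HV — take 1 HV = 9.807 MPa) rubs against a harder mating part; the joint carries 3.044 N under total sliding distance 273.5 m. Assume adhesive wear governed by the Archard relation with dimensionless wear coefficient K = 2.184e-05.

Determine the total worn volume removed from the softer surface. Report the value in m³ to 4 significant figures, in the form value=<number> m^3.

Each operation keeps full precision; intermediates are displayed rounded; a single final rounding to four significant figures.
Convert: Hardness H = 343.5 HV × 9.807 MPa/HV = 3369 MPa = 3.369e+09 Pa.
SI base units throughout: W = 3.044 N, H = 3.369e+09 Pa, K = 2.184e-05.
By Archard's law, V = K·W·L/H = 2.184e-05 · 3.044 · 273.5 / 3.369e+09 = 5.397e-12 m³.

value=5.397e-12 m^3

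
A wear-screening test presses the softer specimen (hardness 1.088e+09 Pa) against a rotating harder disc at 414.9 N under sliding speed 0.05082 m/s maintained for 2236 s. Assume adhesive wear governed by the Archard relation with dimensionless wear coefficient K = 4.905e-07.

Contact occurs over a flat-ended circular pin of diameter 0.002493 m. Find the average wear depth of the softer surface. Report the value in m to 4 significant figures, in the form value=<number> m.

value=4.354e-06 m

Intermediate values appear rounded; all arithmetic carries full float precision, and a lone final rounding to 4 significant digits.
Distance covered L = v·t = 0.05082 m/s × 2236 s = 113.6 m.
Contact area A = π·d²/4 = π·(0.002493 m)²/4 = 4.881e-06 m².
Collected in SI base units: W = 414.9 N, H = 1.088e+09 Pa, K = 4.905e-07.
By Archard's law, V = K·W·L/H = 4.905e-07 · 414.9 · 113.6 / 1.088e+09 = 2.125e-11 m³.
Average depth h = V/A = 2.125e-11 / 4.881e-06 = 4.354e-06 m.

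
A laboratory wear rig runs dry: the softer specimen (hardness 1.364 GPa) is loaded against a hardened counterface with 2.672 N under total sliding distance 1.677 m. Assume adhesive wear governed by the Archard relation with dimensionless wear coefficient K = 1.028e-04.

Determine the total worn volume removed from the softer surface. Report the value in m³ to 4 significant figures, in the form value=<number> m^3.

Intermediates are shown rounded, and the computation keeps full float precision — rounded just once to four significant digits.
Hardness H = 1.364 GPa = 1.364e+09 Pa.
Restated in SI base units: W = 2.672 N, H = 1.364e+09 Pa, K = 1.028e-04.
Volume removed: V = K·W·L/H = 1.028e-04 · 2.672 · 1.677 / 1.364e+09 = 3.377e-13 m³.

value=3.377e-13 m^3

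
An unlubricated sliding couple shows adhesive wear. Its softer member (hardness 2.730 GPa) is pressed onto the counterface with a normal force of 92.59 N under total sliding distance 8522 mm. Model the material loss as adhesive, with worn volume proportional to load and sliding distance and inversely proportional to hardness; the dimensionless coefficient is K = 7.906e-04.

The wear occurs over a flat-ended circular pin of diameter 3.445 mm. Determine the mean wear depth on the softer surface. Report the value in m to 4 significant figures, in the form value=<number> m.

Intermediate values are shown rounded — all working math maintains full precision, and a single final rounding, at 4 significant digits.
Convert: The distance L = 8522 mm = 8.522 m.
Convert: Hardness H = 2.730 GPa = 2.730e+09 Pa.
Convert: Pin diameter d = 3.445 mm = 0.003445 m. Contact area A = π·d²/4 = π·(0.003445 m)²/4 = 9.321e-06 m².
SI base units throughout: W = 92.59 N, H = 2.730e+09 Pa, K = 7.906e-04.
Archard volume V = K·W·L/H = 7.906e-04 · 92.59 · 8.522 / 2.730e+09 = 2.285e-10 m³.
Depth of wear h = V/A = 2.285e-10 / 9.321e-06 = 2.451e-05 m.

value=2.451e-05 m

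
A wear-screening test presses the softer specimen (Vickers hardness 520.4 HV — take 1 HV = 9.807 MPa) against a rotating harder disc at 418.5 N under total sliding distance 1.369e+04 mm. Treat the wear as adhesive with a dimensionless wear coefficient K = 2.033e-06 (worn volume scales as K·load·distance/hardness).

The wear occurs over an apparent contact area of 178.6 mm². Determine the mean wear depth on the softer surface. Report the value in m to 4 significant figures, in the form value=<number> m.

Every step carries exact precision, and intermediates are displayed rounded; one final rounding, at 4 significant digits.
Convert: Distance covered L = 1.369e+04 mm = 13.69 m.
Convert: Hardness H = 520.4 HV × 9.807 MPa/HV = 5104 MPa = 5.104e+09 Pa.
Convert: Contact area A = 178.6 mm² = 1.786e-04 m².
Collected in SI base units: W = 418.5 N, H = 5.104e+09 Pa, K = 2.033e-06.
Volume removed: V = K·W·L/H = 2.033e-06 · 418.5 · 13.69 / 5.104e+09 = 2.282e-12 m³.
Depth of wear h = V/A = 2.282e-12 / 1.786e-04 = 1.278e-08 m.

value=1.278e-08 m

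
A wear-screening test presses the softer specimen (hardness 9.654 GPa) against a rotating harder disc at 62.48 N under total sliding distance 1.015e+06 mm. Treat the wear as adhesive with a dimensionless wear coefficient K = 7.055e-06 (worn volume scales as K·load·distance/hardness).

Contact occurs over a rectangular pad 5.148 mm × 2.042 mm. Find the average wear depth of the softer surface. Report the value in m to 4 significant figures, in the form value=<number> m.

Shown intermediates are rounded, and each operation maintains full float precision; one final rounding: four significant digits.
Convert: The distance L = 1.015e+06 mm = 1015 m.
Convert: Hardness H = 9.654 GPa = 9.654e+09 Pa.
Convert: Pad sides 5.148 mm × 2.042 mm = 0.005148 m × 0.002042 m. Contact area A = 0.005148 m × 0.002042 m = 1.051e-05 m².
Restated in SI base units: W = 62.48 N, H = 9.654e+09 Pa, K = 7.055e-06.
By Archard's law, V = K·W·L/H = 7.055e-06 · 62.48 · 1015 / 9.654e+09 = 4.634e-11 m³.
Depth of wear h = V/A = 4.634e-11 / 1.051e-05 = 4.409e-06 m.

value=4.409e-06 m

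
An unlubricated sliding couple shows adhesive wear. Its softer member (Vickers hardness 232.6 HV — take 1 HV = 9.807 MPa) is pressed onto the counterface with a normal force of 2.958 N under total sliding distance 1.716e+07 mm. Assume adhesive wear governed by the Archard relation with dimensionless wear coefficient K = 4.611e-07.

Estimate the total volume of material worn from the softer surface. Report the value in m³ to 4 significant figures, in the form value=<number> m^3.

Each operation holds full float precision, and quoted intermediates are rounded, and rounded just once, at 4 significant digits.
Total distance L = 1.716e+07 mm = 1.716e+04 m.
Hardness H = 232.6 HV × 9.807 MPa/HV = 2281 MPa = 2.281e+09 Pa.
In SI base units, W = 2.958 N, H = 2.281e+09 Pa, K = 4.611e-07.
Archard relation: V = K·W·L/H = 4.611e-07 · 2.958 · 1.716e+04 / 2.281e+09 = 1.026e-11 m³.

value=1.026e-11 m^3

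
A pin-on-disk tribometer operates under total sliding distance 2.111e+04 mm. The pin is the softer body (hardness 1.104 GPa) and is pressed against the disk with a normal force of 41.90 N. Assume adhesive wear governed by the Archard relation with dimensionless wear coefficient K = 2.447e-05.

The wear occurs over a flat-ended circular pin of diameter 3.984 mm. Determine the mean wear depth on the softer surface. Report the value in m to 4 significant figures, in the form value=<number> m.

Shown intermediates are rounded; all arithmetic keeps exact precision, and a lone final rounding: four significant figures.
Sliding distance L = 2.111e+04 mm = 21.11 m.
Hardness H = 1.104 GPa = 1.104e+09 Pa.
Pin diameter d = 3.984 mm = 0.003984 m. Contact area A = π·d²/4 = π·(0.003984 m)²/4 = 1.247e-05 m².
Restated in SI base units: W = 41.90 N, H = 1.104e+09 Pa, K = 2.447e-05.
Apply Archard: V = K·W·L/H = 2.447e-05 · 41.90 · 21.11 / 1.104e+09 = 1.961e-11 m³.
Depth h = V/A = 1.961e-11 / 1.247e-05 = 1.573e-06 m.

value=1.573e-06 m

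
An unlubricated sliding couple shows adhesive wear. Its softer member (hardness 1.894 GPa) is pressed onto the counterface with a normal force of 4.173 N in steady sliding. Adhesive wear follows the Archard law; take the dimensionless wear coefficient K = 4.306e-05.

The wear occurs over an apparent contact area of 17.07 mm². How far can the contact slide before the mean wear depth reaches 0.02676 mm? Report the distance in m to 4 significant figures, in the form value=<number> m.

Intermediate values appear rounded — the algebra runs at full precision — one final rounding, at four significant figures.
Convert: Hardness H = 1.894 GPa = 1.894e+09 Pa.
Convert: Contact area A = 17.07 mm² = 1.707e-05 m².
Convert: Depth limit h_lim = 0.02676 mm = 2.676e-05 m.
SI base units throughout: W = 4.173 N, H = 1.894e+09 Pa, K = 4.306e-05.
Limit volume V_lim = h_lim·A = 2.676e-05 · 1.707e-05 = 4.568e-10 m³.
Thus life L = V_lim·H/(K·W) = 4.568e-10 · 1.894e+09 / (4.306e-05 · 4.173) = 4815 m.

value=4815 m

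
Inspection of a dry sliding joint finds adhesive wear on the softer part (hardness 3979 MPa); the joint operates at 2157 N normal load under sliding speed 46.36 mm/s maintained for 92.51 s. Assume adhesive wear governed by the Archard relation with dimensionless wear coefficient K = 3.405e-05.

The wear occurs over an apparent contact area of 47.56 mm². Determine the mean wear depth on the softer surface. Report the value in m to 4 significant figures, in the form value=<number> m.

Intermediate values are printed rounded, and all arithmetic keeps full float precision; one last rounding, at 4 significant digits.
Convert: Sliding speed v = 46.36 mm/s = 0.04636 m/s. Total distance L = v·t = 0.04636 m/s × 92.51 s = 4.289 m.
Convert: Hardness H = 3979 MPa = 3.979e+09 Pa.
Convert: Contact area A = 47.56 mm² = 4.756e-05 m².
Working in SI base units: W = 2157 N, H = 3.979e+09 Pa, K = 3.405e-05.
Archard volume V = K·W·L/H = 3.405e-05 · 2157 · 4.289 / 3.979e+09 = 7.916e-11 m³.
Depth of wear h = V/A = 7.916e-11 / 4.756e-05 = 1.664e-06 m.

value=1.664e-06 m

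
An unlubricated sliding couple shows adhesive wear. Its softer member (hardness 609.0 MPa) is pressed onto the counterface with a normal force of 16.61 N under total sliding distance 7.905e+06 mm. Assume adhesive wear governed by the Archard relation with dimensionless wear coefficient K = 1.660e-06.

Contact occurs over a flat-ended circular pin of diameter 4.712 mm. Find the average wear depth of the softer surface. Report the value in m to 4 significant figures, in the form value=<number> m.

value=2.052e-05 m

The computation runs at full float precision. Intermediate values are shown rounded. Rounded once at the end: 4 significant digits.
Convert: Distance L = 7.905e+06 mm = 7905 m.
Convert: Hardness H = 609.0 MPa = 6.090e+08 Pa.
Convert: Pin diameter d = 4.712 mm = 0.004712 m. Contact area A = π·d²/4 = π·(0.004712 m)²/4 = 1.744e-05 m².
SI base units throughout: W = 16.61 N, H = 6.090e+08 Pa, K = 1.660e-06.
Archard relation: V = K·W·L/H = 1.660e-06 · 16.61 · 7905 / 6.090e+08 = 3.579e-10 m³.
Depth h = V/A = 3.579e-10 / 1.744e-05 = 2.052e-05 m.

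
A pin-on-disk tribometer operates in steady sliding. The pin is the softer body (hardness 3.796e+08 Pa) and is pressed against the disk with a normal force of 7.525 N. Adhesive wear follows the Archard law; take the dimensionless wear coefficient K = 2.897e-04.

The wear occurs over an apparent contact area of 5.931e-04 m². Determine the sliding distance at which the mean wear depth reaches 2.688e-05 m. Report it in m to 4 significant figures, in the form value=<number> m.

The intermediates are shown rounded, and every step holds exact precision — a lone final rounding: 4 significant figures.
In SI base units: W = 7.525 N, H = 3.796e+08 Pa, K = 2.897e-04.
Volume at the limit: V_lim = h_lim·A = 2.688e-05 · 5.931e-04 = 1.594e-08 m³.
Inverting, life L = V_lim·H/(K·W) = 1.594e-08 · 3.796e+08 / (2.897e-04 · 7.525) = 2776 m.

value=2776 m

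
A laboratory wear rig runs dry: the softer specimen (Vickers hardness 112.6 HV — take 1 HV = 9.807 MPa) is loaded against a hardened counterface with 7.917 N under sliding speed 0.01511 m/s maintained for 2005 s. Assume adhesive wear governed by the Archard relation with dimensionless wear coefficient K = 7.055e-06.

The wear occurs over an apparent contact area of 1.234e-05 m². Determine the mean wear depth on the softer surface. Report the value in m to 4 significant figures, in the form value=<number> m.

value=1.242e-07 m

All working math holds full precision, and the intermediates are displayed rounded. Rounded once at the end, at 4 significant digits.
Convert: Sliding distance L = v·t = 0.01511 m/s × 2005 s = 30.30 m.
Convert: Hardness H = 112.6 HV × 9.807 MPa/HV = 1104 MPa = 1.104e+09 Pa.
In SI base units: W = 7.917 N, H = 1.104e+09 Pa, K = 7.055e-06.
Worn volume V = K·W·L/H = 7.055e-06 · 7.917 · 30.30 / 1.104e+09 = 1.532e-12 m³.
Depth h = V/A = 1.532e-12 / 1.234e-05 = 1.242e-07 m.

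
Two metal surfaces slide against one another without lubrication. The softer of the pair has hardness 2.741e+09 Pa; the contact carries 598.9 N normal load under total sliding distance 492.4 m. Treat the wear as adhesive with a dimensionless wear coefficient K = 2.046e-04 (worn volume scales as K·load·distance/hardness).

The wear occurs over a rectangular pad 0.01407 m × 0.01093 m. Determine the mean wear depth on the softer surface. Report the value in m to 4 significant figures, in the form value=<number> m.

The intermediates are shown rounded — each operation holds full precision, and one last rounding to 4 significant figures.
Contact area A = 0.01407 m × 0.01093 m = 1.538e-04 m².
As SI base values: W = 598.9 N, H = 2.741e+09 Pa, K = 2.046e-04.
By Archard's law, V = K·W·L/H = 2.046e-04 · 598.9 · 492.4 / 2.741e+09 = 2.201e-08 m³.
Wear depth h = V/A = 2.201e-08 / 1.538e-04 = 1.431e-04 m.

value=1.431e-04 m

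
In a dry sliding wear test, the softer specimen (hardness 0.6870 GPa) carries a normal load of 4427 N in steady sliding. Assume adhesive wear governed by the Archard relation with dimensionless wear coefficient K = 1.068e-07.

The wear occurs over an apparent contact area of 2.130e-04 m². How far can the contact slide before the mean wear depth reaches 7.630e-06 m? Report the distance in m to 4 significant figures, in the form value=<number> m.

value=2361 m

The computation carries full precision, and displayed values are rounded. Rounded just once: four significant figures.
Convert: Hardness H = 0.6870 GPa = 6.870e+08 Pa.
Restated in SI base units: W = 4427 N, H = 6.870e+08 Pa, K = 1.068e-07.
Permissible volume V_lim = h_lim·A = 7.630e-06 · 2.130e-04 = 1.625e-09 m³.
Sliding life L = V_lim·H/(K·W) = 1.625e-09 · 6.870e+08 / (1.068e-07 · 4427) = 2361 m.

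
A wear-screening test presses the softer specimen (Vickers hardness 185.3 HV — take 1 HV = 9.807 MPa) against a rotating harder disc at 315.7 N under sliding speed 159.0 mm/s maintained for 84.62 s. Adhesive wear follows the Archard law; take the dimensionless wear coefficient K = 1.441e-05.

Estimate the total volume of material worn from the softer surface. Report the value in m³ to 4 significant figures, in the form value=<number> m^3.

Each operation keeps full float precision — intermediates are printed rounded; rounded just once, at 4 significant digits.
Sliding speed v = 159.0 mm/s = 0.1590 m/s. Path length L = v·t = 0.1590 m/s × 84.62 s = 13.45 m.
Hardness H = 185.3 HV × 9.807 MPa/HV = 1817 MPa = 1.817e+09 Pa.
As SI base values: W = 315.7 N, H = 1.817e+09 Pa, K = 1.441e-05.
Archard volume V = K·W·L/H = 1.441e-05 · 315.7 · 13.45 / 1.817e+09 = 3.368e-11 m³.

value=3.368e-11 m^3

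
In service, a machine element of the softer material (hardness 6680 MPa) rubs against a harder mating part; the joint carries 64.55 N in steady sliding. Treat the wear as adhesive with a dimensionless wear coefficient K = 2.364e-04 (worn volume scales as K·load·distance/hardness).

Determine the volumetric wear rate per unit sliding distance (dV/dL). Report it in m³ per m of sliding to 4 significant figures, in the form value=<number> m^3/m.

value=2.284e-12 m^3/m

All working math keeps exact precision, and the intermediates are shown rounded. Rounded once at the end, at 4 significant figures.
Hardness H = 6680 MPa = 6.680e+09 Pa.
SI base units throughout: W = 64.55 N, H = 6.680e+09 Pa, K = 2.364e-04.
The wear rate dV/dL = K·W/H, per unit distance: 2.364e-04 · 64.55 / 6.680e+09 = 2.284e-12 m³/m.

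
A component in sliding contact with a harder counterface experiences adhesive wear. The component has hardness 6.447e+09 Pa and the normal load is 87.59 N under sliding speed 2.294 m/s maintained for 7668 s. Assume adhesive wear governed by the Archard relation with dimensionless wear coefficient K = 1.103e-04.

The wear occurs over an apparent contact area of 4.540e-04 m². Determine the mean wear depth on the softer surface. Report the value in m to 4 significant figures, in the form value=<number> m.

value=5.806e-05 m

All arithmetic runs at exact precision; intermediates are printed rounded. Rounded just once: 4 significant figures.
Convert: Distance L = v·t = 2.294 m/s × 7668 s = 1.759e+04 m.
Expressed in SI base units: W = 87.59 N, H = 6.447e+09 Pa, K = 1.103e-04.
By Archard's law, V = K·W·L/H = 1.103e-04 · 87.59 · 1.759e+04 / 6.447e+09 = 2.636e-08 m³.
Depth of wear h = V/A = 2.636e-08 / 4.540e-04 = 5.806e-05 m.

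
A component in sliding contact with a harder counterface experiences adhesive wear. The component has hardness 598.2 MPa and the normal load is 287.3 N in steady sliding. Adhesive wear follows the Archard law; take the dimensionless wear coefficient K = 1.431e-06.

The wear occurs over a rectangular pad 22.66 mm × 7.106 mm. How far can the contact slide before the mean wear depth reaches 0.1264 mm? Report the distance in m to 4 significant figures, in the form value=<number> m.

value=2.961e+04 m

Intermediates are printed rounded; the algebra runs at full precision; one final rounding, at 4 significant digits.
Hardness H = 598.2 MPa = 5.982e+08 Pa.
Pad sides 22.66 mm × 7.106 mm = 0.02266 m × 0.007106 m. Contact area A = 0.02266 m × 0.007106 m = 1.610e-04 m².
Depth limit h_lim = 0.1264 mm = 1.264e-04 m.
In SI base units, W = 287.3 N, H = 5.982e+08 Pa, K = 1.431e-06.
Allowed volume V_lim = h_lim·A = 1.264e-04 · 1.610e-04 = 2.035e-08 m³.
Sliding life L = V_lim·H/(K·W) = 2.035e-08 · 5.982e+08 / (1.431e-06 · 287.3) = 2.961e+04 m.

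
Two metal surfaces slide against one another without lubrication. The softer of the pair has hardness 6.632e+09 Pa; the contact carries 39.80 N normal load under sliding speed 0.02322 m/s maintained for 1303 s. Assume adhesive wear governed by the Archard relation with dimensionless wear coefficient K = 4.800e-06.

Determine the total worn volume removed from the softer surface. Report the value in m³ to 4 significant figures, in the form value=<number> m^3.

Shown intermediates are rounded. All arithmetic carries exact precision, and one last rounding, at four significant digits.
The distance L = v·t = 0.02322 m/s × 1303 s = 30.26 m.
In SI base units, W = 39.80 N, H = 6.632e+09 Pa, K = 4.800e-06.
Archard relation: V = K·W·L/H = 4.800e-06 · 39.80 · 30.26 / 6.632e+09 = 8.715e-13 m³.

value=8.715e-13 m^3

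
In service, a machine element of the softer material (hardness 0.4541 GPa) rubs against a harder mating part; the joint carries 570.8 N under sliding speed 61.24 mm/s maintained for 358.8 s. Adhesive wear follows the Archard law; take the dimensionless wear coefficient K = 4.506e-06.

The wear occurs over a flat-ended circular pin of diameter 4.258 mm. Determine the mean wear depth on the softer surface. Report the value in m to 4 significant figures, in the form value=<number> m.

Quoted intermediates are rounded, and the algebra keeps full float precision. Rounded once at the end, at 4 significant digits.
Sliding speed v = 61.24 mm/s = 0.06124 m/s. Total distance L = v·t = 0.06124 m/s × 358.8 s = 21.97 m.
Hardness H = 0.4541 GPa = 4.541e+08 Pa.
Pin diameter d = 4.258 mm = 0.004258 m. Contact area A = π·d²/4 = π·(0.004258 m)²/4 = 1.424e-05 m².
Restated in SI base units: W = 570.8 N, H = 4.541e+08 Pa, K = 4.506e-06.
The Archard volume V = K·W·L/H = 4.506e-06 · 570.8 · 21.97 / 4.541e+08 = 1.245e-10 m³.
Depth h = V/A = 1.245e-10 / 1.424e-05 = 8.740e-06 m.

value=8.740e-06 m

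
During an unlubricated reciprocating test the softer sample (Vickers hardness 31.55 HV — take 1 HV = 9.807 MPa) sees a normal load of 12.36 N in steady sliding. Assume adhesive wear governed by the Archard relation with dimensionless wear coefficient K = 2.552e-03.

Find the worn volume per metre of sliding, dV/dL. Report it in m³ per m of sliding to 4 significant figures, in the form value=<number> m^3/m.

The computation runs at exact precision — printed values are rounded, and a single final rounding to 4 significant digits.
Convert: Hardness H = 31.55 HV × 9.807 MPa/HV = 309.4 MPa = 3.094e+08 Pa.
Restated in SI base units: W = 12.36 N, H = 3.094e+08 Pa, K = 2.552e-03.
The wear rate dV/dL = K·W/H, per unit distance: 2.552e-03 · 12.36 / 3.094e+08 = 1.019e-10 m³/m.

value=1.019e-10 m^3/m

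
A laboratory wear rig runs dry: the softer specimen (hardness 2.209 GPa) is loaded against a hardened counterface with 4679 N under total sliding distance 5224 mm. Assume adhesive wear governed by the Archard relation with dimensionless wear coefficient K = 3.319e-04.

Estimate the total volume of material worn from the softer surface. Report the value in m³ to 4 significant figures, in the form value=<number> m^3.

Shown intermediates are rounded — the algebra maintains full float precision; a lone final rounding: four significant digits.
Distance L = 5224 mm = 5.224 m.
Hardness H = 2.209 GPa = 2.209e+09 Pa.
Restated in SI base units: W = 4679 N, H = 2.209e+09 Pa, K = 3.319e-04.
Archard relation: V = K·W·L/H = 3.319e-04 · 4679 · 5.224 / 2.209e+09 = 3.673e-09 m³.

value=3.673e-09 m^3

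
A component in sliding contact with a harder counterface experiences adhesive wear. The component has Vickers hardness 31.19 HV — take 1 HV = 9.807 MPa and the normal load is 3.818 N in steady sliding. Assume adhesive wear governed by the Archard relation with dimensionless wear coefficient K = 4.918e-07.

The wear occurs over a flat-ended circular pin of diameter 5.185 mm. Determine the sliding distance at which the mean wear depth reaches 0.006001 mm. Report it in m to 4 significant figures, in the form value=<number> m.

Every step runs at full precision — the intermediates appear rounded. Rounded once at the end, at 4 significant digits.
Hardness H = 31.19 HV × 9.807 MPa/HV = 305.9 MPa = 3.059e+08 Pa.
Pin diameter d = 5.185 mm = 0.005185 m. Contact area A = π·d²/4 = π·(0.005185 m)²/4 = 2.111e-05 m².
Depth limit h_lim = 0.006001 mm = 6.001e-06 m.
Restated in SI base units: W = 3.818 N, H = 3.059e+08 Pa, K = 4.918e-07.
Wearable volume V_lim = h_lim·A = 6.001e-06 · 2.111e-05 = 1.267e-10 m³.
Life L = V_lim·H/(K·W) = 1.267e-10 · 3.059e+08 / (4.918e-07 · 3.818) = 2.064e+04 m.

value=2.064e+04 m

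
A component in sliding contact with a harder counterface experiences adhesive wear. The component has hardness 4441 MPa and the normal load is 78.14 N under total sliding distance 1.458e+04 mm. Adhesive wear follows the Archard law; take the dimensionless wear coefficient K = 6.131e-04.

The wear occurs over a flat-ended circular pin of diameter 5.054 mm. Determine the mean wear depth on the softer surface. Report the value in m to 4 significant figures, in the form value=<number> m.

All arithmetic holds full float precision; intermediate values are displayed rounded, and one final rounding, at four significant digits.
Sliding distance L = 1.458e+04 mm = 14.58 m.
Hardness H = 4441 MPa = 4.441e+09 Pa.
Pin diameter d = 5.054 mm = 0.005054 m. Contact area A = π·d²/4 = π·(0.005054 m)²/4 = 2.006e-05 m².
In SI base units, W = 78.14 N, H = 4.441e+09 Pa, K = 6.131e-04.
The Archard volume V = K·W·L/H = 6.131e-04 · 78.14 · 14.58 / 4.441e+09 = 1.573e-10 m³.
Average depth h = V/A = 1.573e-10 / 2.006e-05 = 7.840e-06 m.

value=7.840e-06 m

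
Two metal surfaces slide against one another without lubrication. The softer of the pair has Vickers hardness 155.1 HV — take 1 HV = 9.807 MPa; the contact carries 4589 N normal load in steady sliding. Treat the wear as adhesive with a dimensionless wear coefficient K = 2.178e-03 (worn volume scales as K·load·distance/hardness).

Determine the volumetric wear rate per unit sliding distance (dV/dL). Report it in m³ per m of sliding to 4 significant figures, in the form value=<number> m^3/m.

Intermediate values are displayed rounded — all arithmetic keeps full precision — one last rounding, at four significant figures.
Hardness H = 155.1 HV × 9.807 MPa/HV = 1521 MPa = 1.521e+09 Pa.
In SI base units: W = 4589 N, H = 1.521e+09 Pa, K = 2.178e-03.
Volumetric rate dV/dL = K·W/H (independent of L): 2.178e-03 · 4589 / 1.521e+09 = 6.571e-09 m³/m.

value=6.571e-09 m^3/m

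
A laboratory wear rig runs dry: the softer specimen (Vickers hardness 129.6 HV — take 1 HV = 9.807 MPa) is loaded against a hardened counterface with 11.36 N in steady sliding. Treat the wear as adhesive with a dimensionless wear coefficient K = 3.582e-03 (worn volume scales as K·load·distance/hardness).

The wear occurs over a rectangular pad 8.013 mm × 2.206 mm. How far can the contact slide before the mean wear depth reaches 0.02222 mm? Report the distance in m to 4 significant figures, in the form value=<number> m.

All arithmetic carries full precision; the intermediates are shown rounded. Rounded just once, at four significant digits.
Convert: Hardness H = 129.6 HV × 9.807 MPa/HV = 1271 MPa = 1.271e+09 Pa.
Convert: Pad sides 8.013 mm × 2.206 mm = 0.008013 m × 0.002206 m. Contact area A = 0.008013 m × 0.002206 m = 1.768e-05 m².
Convert: Depth limit h_lim = 0.02222 mm = 2.222e-05 m.
Expressed in SI base units: W = 11.36 N, H = 1.271e+09 Pa, K = 3.582e-03.
Limit volume V_lim = h_lim·A = 2.222e-05 · 1.768e-05 = 3.928e-10 m³.
Sliding life L = V_lim·H/(K·W) = 3.928e-10 · 1.271e+09 / (3.582e-03 · 11.36) = 12.27 m.

value=12.27 m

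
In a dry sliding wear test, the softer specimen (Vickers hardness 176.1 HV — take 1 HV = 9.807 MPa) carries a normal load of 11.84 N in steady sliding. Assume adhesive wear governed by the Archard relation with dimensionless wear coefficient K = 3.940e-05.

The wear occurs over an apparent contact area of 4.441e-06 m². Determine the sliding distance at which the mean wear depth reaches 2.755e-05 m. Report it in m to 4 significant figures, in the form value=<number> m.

Each operation runs at full float precision, and intermediate values are printed rounded — one last rounding, at four significant figures.
Hardness H = 176.1 HV × 9.807 MPa/HV = 1727 MPa = 1.727e+09 Pa.
SI base units throughout: W = 11.84 N, H = 1.727e+09 Pa, K = 3.940e-05.
Allowed volume V_lim = h_lim·A = 2.755e-05 · 4.441e-06 = 1.223e-10 m³.
So the life L = V_lim·H/(K·W) = 1.223e-10 · 1.727e+09 / (3.940e-05 · 11.84) = 452.9 m.

value=452.9 m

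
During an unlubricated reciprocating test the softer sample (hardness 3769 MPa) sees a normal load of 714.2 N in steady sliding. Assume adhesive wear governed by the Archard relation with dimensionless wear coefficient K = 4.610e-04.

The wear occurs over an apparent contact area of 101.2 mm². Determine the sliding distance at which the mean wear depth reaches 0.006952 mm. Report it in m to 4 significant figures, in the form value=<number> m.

value=8.054 m

Quoted intermediates are rounded. All arithmetic keeps exact precision. Rounded once at the end to four significant figures.
Hardness H = 3769 MPa = 3.769e+09 Pa.
Contact area A = 101.2 mm² = 1.012e-04 m².
Depth limit h_lim = 0.006952 mm = 6.952e-06 m.
In SI base units, W = 714.2 N, H = 3.769e+09 Pa, K = 4.610e-04.
Allowed volume V_lim = h_lim·A = 6.952e-06 · 1.012e-04 = 7.035e-10 m³.
Sliding life L = V_lim·H/(K·W) = 7.035e-10 · 3.769e+09 / (4.610e-04 · 714.2) = 8.054 m.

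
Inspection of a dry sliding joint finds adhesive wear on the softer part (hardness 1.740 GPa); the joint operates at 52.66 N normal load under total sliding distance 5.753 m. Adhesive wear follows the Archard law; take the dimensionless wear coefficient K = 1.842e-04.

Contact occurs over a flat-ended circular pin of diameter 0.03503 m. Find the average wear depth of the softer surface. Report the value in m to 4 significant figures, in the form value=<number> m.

Each operation carries full precision, and intermediate values appear rounded; a single final rounding to four significant figures.
Hardness H = 1.740 GPa = 1.740e+09 Pa.
Contact area A = π·d²/4 = π·(0.03503 m)²/4 = 9.638e-04 m².
Restated in SI base units: W = 52.66 N, H = 1.740e+09 Pa, K = 1.842e-04.
Worn volume V = K·W·L/H = 1.842e-04 · 52.66 · 5.753 / 1.740e+09 = 3.207e-11 m³.
Average depth h = V/A = 3.207e-11 / 9.638e-04 = 3.328e-08 m.

value=3.328e-08 m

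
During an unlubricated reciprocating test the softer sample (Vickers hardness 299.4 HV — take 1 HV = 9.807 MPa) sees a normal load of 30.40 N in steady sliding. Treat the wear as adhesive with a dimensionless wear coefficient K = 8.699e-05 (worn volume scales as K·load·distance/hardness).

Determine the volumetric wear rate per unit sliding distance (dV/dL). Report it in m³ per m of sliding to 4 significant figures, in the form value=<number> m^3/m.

value=9.006e-13 m^3/m

Intermediates are displayed rounded; the computation maintains exact precision, and rounded just once to four significant figures.
Convert: Hardness H = 299.4 HV × 9.807 MPa/HV = 2936 MPa = 2.936e+09 Pa.
Working in SI base units: W = 30.40 N, H = 2.936e+09 Pa, K = 8.699e-05.
The wear rate dV/dL = K·W/H (independent of L): 8.699e-05 · 30.40 / 2.936e+09 = 9.006e-13 m³/m.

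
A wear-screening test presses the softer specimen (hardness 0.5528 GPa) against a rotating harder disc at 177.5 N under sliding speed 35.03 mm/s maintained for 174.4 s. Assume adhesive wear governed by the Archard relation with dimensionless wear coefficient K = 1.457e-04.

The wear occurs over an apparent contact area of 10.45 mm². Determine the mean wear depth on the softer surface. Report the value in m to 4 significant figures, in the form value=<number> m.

value=2.735e-05 m

Shown intermediates are rounded — all arithmetic keeps full float precision; one last rounding to 4 significant figures.
Sliding speed v = 35.03 mm/s = 0.03503 m/s. Distance L = v·t = 0.03503 m/s × 174.4 s = 6.109 m.
Hardness H = 0.5528 GPa = 5.528e+08 Pa.
Contact area A = 10.45 mm² = 1.045e-05 m².
As SI base values: W = 177.5 N, H = 5.528e+08 Pa, K = 1.457e-04.
Archard relation: V = K·W·L/H = 1.457e-04 · 177.5 · 6.109 / 5.528e+08 = 2.858e-10 m³.
Wear depth h = V/A = 2.858e-10 / 1.045e-05 = 2.735e-05 m.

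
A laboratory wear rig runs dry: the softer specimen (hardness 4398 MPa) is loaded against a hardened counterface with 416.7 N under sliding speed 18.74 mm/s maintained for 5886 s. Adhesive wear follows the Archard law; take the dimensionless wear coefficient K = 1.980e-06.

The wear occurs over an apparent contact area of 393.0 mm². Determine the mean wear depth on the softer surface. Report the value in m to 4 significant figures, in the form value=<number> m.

value=5.265e-08 m

Intermediate values are printed rounded, and the algebra holds exact precision. Rounded once at the end: 4 significant figures.
Sliding speed v = 18.74 mm/s = 0.01874 m/s. The distance L = v·t = 0.01874 m/s × 5886 s = 110.3 m.
Hardness H = 4398 MPa = 4.398e+09 Pa.
Contact area A = 393.0 mm² = 3.930e-04 m².
Expressed in SI base units: W = 416.7 N, H = 4.398e+09 Pa, K = 1.980e-06.
Archard volume V = K·W·L/H = 1.980e-06 · 416.7 · 110.3 / 4.398e+09 = 2.069e-11 m³.
Average depth h = V/A = 2.069e-11 / 3.930e-04 = 5.265e-08 m.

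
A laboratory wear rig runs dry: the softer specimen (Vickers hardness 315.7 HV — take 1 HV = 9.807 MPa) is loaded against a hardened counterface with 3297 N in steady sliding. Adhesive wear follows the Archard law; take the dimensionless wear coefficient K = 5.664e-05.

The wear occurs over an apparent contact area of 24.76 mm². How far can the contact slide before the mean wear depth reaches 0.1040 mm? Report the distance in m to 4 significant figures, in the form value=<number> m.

value=42.69 m

Displayed values are rounded — the algebra maintains full precision. Rounded just once: four significant digits.
Hardness H = 315.7 HV × 9.807 MPa/HV = 3096 MPa = 3.096e+09 Pa.
Contact area A = 24.76 mm² = 2.476e-05 m².
Depth limit h_lim = 0.1040 mm = 1.040e-04 m.
Expressed in SI base units: W = 3297 N, H = 3.096e+09 Pa, K = 5.664e-05.
Allowed volume V_lim = h_lim·A = 1.040e-04 · 2.476e-05 = 2.575e-09 m³.
Life L = V_lim·H/(K·W) = 2.575e-09 · 3.096e+09 / (5.664e-05 · 3297) = 42.69 m.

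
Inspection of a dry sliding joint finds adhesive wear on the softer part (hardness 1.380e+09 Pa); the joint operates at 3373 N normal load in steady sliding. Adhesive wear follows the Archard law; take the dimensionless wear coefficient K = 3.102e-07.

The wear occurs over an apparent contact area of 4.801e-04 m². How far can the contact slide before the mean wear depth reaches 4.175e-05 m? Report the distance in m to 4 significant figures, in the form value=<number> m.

Printed values are rounded, and the algebra runs at exact precision — rounded just once, at 4 significant figures.
Expressed in SI base units: W = 3373 N, H = 1.380e+09 Pa, K = 3.102e-07.
Limit volume V_lim = h_lim·A = 4.175e-05 · 4.801e-04 = 2.004e-08 m³.
Life L = V_lim·H/(K·W) = 2.004e-08 · 1.380e+09 / (3.102e-07 · 3373) = 2.644e+04 m.

value=2.644e+04 m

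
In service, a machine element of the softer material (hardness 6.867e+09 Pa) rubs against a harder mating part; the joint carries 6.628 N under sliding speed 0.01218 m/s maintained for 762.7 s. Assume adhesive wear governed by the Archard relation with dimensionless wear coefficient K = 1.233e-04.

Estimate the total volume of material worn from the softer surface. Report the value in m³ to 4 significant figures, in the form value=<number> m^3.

value=1.106e-12 m^3

The computation carries full precision. The intermediates are shown rounded. Rounded once at the end: four significant figures.
Convert: Total distance L = v·t = 0.01218 m/s × 762.7 s = 9.290 m.
In SI base units, W = 6.628 N, H = 6.867e+09 Pa, K = 1.233e-04.
By Archard's law, V = K·W·L/H = 1.233e-04 · 6.628 · 9.290 / 6.867e+09 = 1.106e-12 m³.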